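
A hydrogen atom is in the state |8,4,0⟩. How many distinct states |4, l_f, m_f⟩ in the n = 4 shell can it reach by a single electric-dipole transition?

3

E1 requires Δl = ±1, so l_f ∈ {3, 5}; with 0 ≤ l_f ≤ n_f−1 = 3, the allowed l_f values are {3}.
For l_f = 3: m_f ∈ {m_i−1, m_i, m_i+1} ∩ [−3, 3] = {-1, 0, 1} → 3 states.
Total: 3.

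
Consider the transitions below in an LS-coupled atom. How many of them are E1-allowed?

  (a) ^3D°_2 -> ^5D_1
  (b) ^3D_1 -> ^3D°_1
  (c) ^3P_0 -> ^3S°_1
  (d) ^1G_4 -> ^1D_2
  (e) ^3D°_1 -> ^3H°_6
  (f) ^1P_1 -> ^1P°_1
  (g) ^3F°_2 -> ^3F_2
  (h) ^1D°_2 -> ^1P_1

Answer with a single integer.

5

(a) forbidden (ΔS fails)
(b) allowed
(c) allowed
(d) forbidden (parity, ΔL, ΔJ fail)
(e) forbidden (parity, ΔL, ΔJ fail)
(f) allowed
(g) allowed
(h) allowed
Total allowed: 5 of 8.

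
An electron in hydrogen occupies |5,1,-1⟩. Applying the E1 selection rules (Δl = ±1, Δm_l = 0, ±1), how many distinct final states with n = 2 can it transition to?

E1 requires Δl = ±1, so l_f ∈ {0, 2}; with 0 ≤ l_f ≤ n_f−1 = 1, the allowed l_f values are {0}.
For l_f = 0: m_f ∈ {m_i−1, m_i, m_i+1} ∩ [−0, 0] = {0} → 1 state.
Total: 1.

1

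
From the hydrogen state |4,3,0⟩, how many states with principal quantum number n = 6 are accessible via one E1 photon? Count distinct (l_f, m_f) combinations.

6

E1 requires Δl = ±1, so l_f ∈ {2, 4}; with 0 ≤ l_f ≤ n_f−1 = 5, the allowed l_f values are {2, 4}.
For l_f = 2: m_f ∈ {m_i−1, m_i, m_i+1} ∩ [−2, 2] = {-1, 0, 1} → 3 states.
For l_f = 4: m_f ∈ {m_i−1, m_i, m_i+1} ∩ [−4, 4] = {-1, 0, 1} → 3 states.
Total: 6.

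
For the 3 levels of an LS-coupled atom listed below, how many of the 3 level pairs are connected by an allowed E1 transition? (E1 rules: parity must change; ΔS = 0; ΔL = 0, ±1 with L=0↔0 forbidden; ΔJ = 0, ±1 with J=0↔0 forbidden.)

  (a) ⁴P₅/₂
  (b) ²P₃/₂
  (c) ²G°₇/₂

(a)–(b): forbidden (parity, ΔS).
(a)–(c): forbidden (ΔS, ΔL).
(b)–(c): forbidden (ΔL, ΔJ).
Allowed pairs: 0 of 3.

0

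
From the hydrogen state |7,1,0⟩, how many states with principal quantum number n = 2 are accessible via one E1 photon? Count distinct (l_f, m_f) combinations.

E1 requires Δl = ±1, so l_f ∈ {0, 2}; with 0 ≤ l_f ≤ n_f−1 = 1, the allowed l_f values are {0}.
For l_f = 0: m_f ∈ {m_i−1, m_i, m_i+1} ∩ [−0, 0] = {0} → 1 state.
Total: 1.

1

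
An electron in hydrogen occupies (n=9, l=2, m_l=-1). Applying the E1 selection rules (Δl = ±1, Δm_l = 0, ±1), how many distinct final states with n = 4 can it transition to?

5

E1 requires Δl = ±1, so l_f ∈ {1, 3}; with 0 ≤ l_f ≤ n_f−1 = 3, the allowed l_f values are {1, 3}.
For l_f = 1: m_f ∈ {m_i−1, m_i, m_i+1} ∩ [−1, 1] = {-1, 0} → 2 states.
For l_f = 3: m_f ∈ {m_i−1, m_i, m_i+1} ∩ [−3, 3] = {-2, -1, 0} → 3 states.
Total: 5.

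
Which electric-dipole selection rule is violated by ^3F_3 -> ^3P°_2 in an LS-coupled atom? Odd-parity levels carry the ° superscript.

the ΔL = 0, ±1 rule

Parity must change: even → odd — satisfied.
ΔS = 0: S: 1 → 1 — satisfied.
ΔL = 0, ±1 (not L=0↔0): L: 3 → 1, ΔL = -2 — violated.
ΔJ = 0, ±1 (not J=0↔0): J: 3 → 2, ΔJ = -1 — satisfied.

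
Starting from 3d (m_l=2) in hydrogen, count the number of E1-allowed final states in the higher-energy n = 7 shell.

E1 requires Δl = ±1, so l_f ∈ {1, 3}; with 0 ≤ l_f ≤ n_f−1 = 6, the allowed l_f values are {1, 3}.
For l_f = 1: m_f ∈ {m_i−1, m_i, m_i+1} ∩ [−1, 1] = {1} → 1 state.
For l_f = 3: m_f ∈ {m_i−1, m_i, m_i+1} ∩ [−3, 3] = {1, 2, 3} → 3 states.
Total: 4.

4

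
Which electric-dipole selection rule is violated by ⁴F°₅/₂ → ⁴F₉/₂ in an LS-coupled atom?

ΔS = 0: S: 3/2 → 3/2 — satisfied.
ΔJ = 0, ±1 (not J=0↔0): J: 5/2 → 9/2, ΔJ = +2 — violated.
Parity must change: odd → even — satisfied.
ΔL = 0, ±1 (not L=0↔0): L: 3 → 3, ΔL = +0 — satisfied.

the ΔJ = 0, ±1 rule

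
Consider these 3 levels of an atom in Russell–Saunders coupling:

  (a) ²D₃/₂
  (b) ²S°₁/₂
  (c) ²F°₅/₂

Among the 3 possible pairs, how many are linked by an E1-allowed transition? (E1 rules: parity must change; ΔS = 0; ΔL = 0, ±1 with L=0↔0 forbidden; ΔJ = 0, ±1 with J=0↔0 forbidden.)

(a)–(b): forbidden (ΔL).
(a)–(c): allowed.
(b)–(c): forbidden (parity, ΔL, ΔJ).
Allowed pairs: 1 of 3.

1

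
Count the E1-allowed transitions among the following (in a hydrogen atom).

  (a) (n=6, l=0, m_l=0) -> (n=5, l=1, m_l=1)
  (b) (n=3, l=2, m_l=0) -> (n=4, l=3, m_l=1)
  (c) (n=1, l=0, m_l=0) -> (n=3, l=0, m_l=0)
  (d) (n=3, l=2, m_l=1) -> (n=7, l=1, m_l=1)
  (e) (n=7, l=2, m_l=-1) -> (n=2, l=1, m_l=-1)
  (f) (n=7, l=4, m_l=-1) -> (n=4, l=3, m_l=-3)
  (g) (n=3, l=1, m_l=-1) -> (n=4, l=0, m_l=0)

(a) allowed
(b) allowed
(c) forbidden — Δl = +0 (E1 requires Δl = ±1)
(d) allowed
(e) allowed
(f) forbidden — Δm_l = -2 (E1 requires Δm_l = 0, ±1)
(g) allowed
Total allowed: 5 of 7.

5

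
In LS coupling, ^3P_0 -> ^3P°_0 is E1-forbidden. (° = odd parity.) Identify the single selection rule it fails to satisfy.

the J=0 ↔ J=0 exclusion

Initial level: S=1, L=1, J=0, parity even. Final level: S=1, L=1, J=0, parity odd.
Parity must change: even → odd — satisfied.
ΔS = 0: S: 1 → 1 — satisfied.
ΔL = 0, ±1 (not L=0↔0): L: 1 → 1, ΔL = +0 — satisfied.
ΔJ = 0, ±1 (not J=0↔0): J: 0 → 0, ΔJ = +0 — violated.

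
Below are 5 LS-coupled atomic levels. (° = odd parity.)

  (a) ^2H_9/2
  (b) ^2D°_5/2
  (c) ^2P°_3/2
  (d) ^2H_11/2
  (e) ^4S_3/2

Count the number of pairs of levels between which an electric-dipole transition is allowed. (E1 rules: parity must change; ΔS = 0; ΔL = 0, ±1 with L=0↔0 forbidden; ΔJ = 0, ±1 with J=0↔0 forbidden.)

0

(a)–(b): forbidden (ΔL, ΔJ).
(a)–(c): forbidden (ΔL, ΔJ).
(a)–(d): forbidden (parity).
(a)–(e): forbidden (parity, ΔS, ΔL, ΔJ).
(b)–(c): forbidden (parity).
(b)–(d): forbidden (ΔL, ΔJ).
(b)–(e): forbidden (ΔS, ΔL).
(c)–(d): forbidden (ΔL, ΔJ).
(c)–(e): forbidden (ΔS).
(d)–(e): forbidden (parity, ΔS, ΔL, ΔJ).
Allowed pairs: 0 of 10.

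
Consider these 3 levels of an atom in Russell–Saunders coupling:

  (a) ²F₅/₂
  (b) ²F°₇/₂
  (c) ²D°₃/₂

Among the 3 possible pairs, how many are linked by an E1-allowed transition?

2

(a)–(b): allowed.
(a)–(c): allowed.
(b)–(c): forbidden (parity, ΔJ).
Allowed pairs: 2 of 3.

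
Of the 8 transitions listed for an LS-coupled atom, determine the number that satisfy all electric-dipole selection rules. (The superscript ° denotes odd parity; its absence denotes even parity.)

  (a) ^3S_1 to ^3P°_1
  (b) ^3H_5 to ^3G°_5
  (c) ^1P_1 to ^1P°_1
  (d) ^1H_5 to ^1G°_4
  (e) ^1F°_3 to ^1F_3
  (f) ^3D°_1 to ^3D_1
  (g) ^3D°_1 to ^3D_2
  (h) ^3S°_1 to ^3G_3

(a) allowed
(b) allowed
(c) allowed
(d) allowed
(e) allowed
(f) allowed
(g) allowed
(h) forbidden (ΔL, ΔJ fail)
Total allowed: 7 of 8.

7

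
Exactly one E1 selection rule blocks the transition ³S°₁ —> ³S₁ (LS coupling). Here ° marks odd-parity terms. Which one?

ΔS = 0: S: 1 → 1 — satisfied.
ΔJ = 0, ±1 (not J=0↔0): J: 1 → 1, ΔJ = +0 — satisfied.
Parity must change: odd → even — satisfied.
ΔL = 0, ±1 (not L=0↔0): L: 0 → 0, ΔL = +0 — violated.

the L=0 ↔ L=0 exclusion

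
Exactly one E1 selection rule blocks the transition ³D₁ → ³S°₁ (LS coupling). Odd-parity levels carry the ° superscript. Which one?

Initial level: S=1, L=2, J=1, parity even. Final level: S=1, L=0, J=1, parity odd.
Parity must change: even → odd — satisfied.
ΔS = 0: S: 1 → 1 — satisfied.
ΔL = 0, ±1 (not L=0↔0): L: 2 → 0, ΔL = -2 — violated.
ΔJ = 0, ±1 (not J=0↔0): J: 1 → 1, ΔJ = +0 — satisfied.

the ΔL = 0, ±1 rule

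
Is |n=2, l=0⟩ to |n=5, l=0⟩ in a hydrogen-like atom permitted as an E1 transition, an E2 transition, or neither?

Δl = 0 − 0 = +0; l_i + l_f = 0.
E1 (Δl = ±1): not satisfied.
E2 (Δl = 0,±2, l_i+l_f ≥ 2): not satisfied.

neither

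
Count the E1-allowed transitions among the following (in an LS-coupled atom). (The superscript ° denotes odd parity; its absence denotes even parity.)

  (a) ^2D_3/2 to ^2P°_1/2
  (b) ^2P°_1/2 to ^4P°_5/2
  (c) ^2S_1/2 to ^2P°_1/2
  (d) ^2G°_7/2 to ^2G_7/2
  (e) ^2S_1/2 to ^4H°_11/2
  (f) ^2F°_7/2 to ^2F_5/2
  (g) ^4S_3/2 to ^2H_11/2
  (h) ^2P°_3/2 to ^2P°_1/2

(a) allowed
(b) forbidden (parity, ΔS, ΔJ fail)
(c) allowed
(d) allowed
(e) forbidden (ΔS, ΔL, ΔJ fail)
(f) allowed
(g) forbidden (parity, ΔS, ΔL, ΔJ fail)
(h) forbidden (parity fails)
Total allowed: 4 of 8.

4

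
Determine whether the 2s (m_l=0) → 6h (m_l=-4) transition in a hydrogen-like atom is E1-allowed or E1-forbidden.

forbidden

Δl = 5 − 0 = +5; the E1 rule Δl = ±1 is violated.
Δm_l = -4 − (0) = -4. E1 requires Δm_l = 0, ±1: violated.
The transition is electric-dipole forbidden.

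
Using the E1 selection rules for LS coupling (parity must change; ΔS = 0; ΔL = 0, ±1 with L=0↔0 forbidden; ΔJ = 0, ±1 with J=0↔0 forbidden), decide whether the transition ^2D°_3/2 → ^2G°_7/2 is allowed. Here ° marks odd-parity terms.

Parity must change: odd → odd — fails.
ΔS = 0: S: 1/2 → 1/2 — ok.
ΔL = 0, ±1 (not L=0↔0): L: 2 → 4, ΔL = +2 — fails.
ΔJ = 0, ±1 (not J=0↔0): J: 3/2 → 7/2, ΔJ = +2 — fails.
Rule(s) violated: parity, ΔL, ΔJ.

forbidden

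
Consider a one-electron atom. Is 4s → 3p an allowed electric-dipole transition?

Δl = 1 − 0 = +1; the E1 rule Δl = ±1 is ✓.
All E1 selection rules are satisfied.

allowed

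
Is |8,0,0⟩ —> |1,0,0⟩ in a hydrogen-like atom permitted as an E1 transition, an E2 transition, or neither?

Δl = 0 − 0 = +0; l_i + l_f = 0.
Δm_l = +0.
E1 (Δl = ±1, |Δm_l| ≤ 1): not satisfied.
E2 (Δl = 0,±2, l_i+l_f ≥ 2, |Δm_l| ≤ 2): not satisfied.

neither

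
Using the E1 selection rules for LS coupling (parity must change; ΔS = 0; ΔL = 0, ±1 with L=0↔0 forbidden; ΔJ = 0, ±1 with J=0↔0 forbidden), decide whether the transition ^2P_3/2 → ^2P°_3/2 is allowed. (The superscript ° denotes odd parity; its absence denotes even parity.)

Reading off the term symbols: S 1/2→1/2, L 1→1, J 3/2→3/2, parity even→odd.
Parity must change: even → odd — ok.
ΔS = 0: S: 1/2 → 1/2 — ok.
ΔL = 0, ±1 (not L=0↔0): L: 1 → 1, ΔL = +0 — ok.
ΔJ = 0, ±1 (not J=0↔0): J: 3/2 → 3/2, ΔJ = +0 — ok.
All four E1 rules are satisfied.

allowed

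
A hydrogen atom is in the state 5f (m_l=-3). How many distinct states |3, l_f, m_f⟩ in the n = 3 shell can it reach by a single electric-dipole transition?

1

E1 requires Δl = ±1, so l_f ∈ {2, 4}; with 0 ≤ l_f ≤ n_f−1 = 2, the allowed l_f values are {2}.
For l_f = 2: m_f ∈ {m_i−1, m_i, m_i+1} ∩ [−2, 2] = {-2} → 1 state.
Total: 1.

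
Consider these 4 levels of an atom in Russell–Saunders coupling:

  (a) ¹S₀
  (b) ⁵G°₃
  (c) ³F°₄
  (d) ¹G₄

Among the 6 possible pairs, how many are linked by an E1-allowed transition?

0

(a)–(b): forbidden (ΔS, ΔL, ΔJ).
(a)–(c): forbidden (ΔS, ΔL, ΔJ).
(a)–(d): forbidden (parity, ΔL, ΔJ).
(b)–(c): forbidden (parity, ΔS).
(b)–(d): forbidden (ΔS).
(c)–(d): forbidden (ΔS).
Allowed pairs: 0 of 6.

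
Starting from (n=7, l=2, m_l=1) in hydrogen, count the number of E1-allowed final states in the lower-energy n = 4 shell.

E1 requires Δl = ±1, so l_f ∈ {1, 3}; with 0 ≤ l_f ≤ n_f−1 = 3, the allowed l_f values are {1, 3}.
For l_f = 1: m_f ∈ {m_i−1, m_i, m_i+1} ∩ [−1, 1] = {0, 1} → 2 states.
For l_f = 3: m_f ∈ {m_i−1, m_i, m_i+1} ∩ [−3, 3] = {0, 1, 2} → 3 states.
Total: 5.

5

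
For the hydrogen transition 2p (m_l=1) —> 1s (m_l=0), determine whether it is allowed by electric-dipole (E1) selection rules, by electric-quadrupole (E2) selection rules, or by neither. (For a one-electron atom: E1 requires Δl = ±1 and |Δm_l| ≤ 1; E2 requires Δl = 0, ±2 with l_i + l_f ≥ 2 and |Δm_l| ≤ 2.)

Δl = 0 − 1 = -1; l_i + l_f = 1.
Δm_l = -1.
E1 (Δl = ±1, |Δm_l| ≤ 1): satisfied.
E2 (Δl = 0,±2, l_i+l_f ≥ 2, |Δm_l| ≤ 2): not satisfied.

E1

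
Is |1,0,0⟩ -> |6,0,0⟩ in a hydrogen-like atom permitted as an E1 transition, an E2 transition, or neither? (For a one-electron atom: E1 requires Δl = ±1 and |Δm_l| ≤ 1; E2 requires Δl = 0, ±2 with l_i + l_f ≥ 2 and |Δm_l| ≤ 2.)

neither

Δl = 0 − 0 = +0; l_i + l_f = 0.
Δm_l = +0.
E1 (Δl = ±1, |Δm_l| ≤ 1): not satisfied.
E2 (Δl = 0,±2, l_i+l_f ≥ 2, |Δm_l| ≤ 2): not satisfied.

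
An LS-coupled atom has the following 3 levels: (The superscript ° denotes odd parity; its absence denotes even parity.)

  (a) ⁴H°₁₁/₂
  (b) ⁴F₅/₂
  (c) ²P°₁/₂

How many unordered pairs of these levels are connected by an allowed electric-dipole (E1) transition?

(a)–(b): forbidden (ΔL, ΔJ).
(a)–(c): forbidden (parity, ΔS, ΔL, ΔJ).
(b)–(c): forbidden (ΔS, ΔL, ΔJ).
Allowed pairs: 0 of 3.

0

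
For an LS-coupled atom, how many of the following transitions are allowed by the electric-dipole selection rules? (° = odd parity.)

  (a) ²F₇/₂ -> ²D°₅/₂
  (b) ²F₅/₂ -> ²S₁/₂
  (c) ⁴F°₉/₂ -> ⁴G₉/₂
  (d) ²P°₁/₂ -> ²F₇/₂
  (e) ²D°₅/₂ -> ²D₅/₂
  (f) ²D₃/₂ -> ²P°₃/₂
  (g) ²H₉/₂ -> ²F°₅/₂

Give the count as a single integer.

(a) allowed
(b) forbidden (parity, ΔL, ΔJ fail)
(c) allowed
(d) forbidden (ΔL, ΔJ fail)
(e) allowed
(f) allowed
(g) forbidden (ΔL, ΔJ fail)
Total allowed: 4 of 7.

4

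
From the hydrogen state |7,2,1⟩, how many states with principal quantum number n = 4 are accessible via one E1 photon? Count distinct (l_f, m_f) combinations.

5

E1 requires Δl = ±1, so l_f ∈ {1, 3}; with 0 ≤ l_f ≤ n_f−1 = 3, the allowed l_f values are {1, 3}.
For l_f = 1: m_f ∈ {m_i−1, m_i, m_i+1} ∩ [−1, 1] = {0, 1} → 2 states.
For l_f = 3: m_f ∈ {m_i−1, m_i, m_i+1} ∩ [−3, 3] = {0, 1, 2} → 3 states.
Total: 5.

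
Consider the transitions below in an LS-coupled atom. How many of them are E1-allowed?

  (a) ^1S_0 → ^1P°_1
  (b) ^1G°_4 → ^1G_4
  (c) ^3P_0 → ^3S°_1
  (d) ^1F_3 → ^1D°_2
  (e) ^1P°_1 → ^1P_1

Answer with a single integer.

(a) allowed
(b) allowed
(c) allowed
(d) allowed
(e) allowed
Total allowed: 5 of 5.

5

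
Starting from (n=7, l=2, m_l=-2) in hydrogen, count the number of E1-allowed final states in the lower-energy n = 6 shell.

4

E1 requires Δl = ±1, so l_f ∈ {1, 3}; with 0 ≤ l_f ≤ n_f−1 = 5, the allowed l_f values are {1, 3}.
For l_f = 1: m_f ∈ {m_i−1, m_i, m_i+1} ∩ [−1, 1] = {-1} → 1 state.
For l_f = 3: m_f ∈ {m_i−1, m_i, m_i+1} ∩ [−3, 3] = {-3, -2, -1} → 3 states.
Total: 4.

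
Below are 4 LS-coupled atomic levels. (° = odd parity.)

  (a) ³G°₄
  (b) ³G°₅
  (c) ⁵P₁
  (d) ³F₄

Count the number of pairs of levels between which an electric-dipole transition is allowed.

(a)–(b): forbidden (parity).
(a)–(c): forbidden (ΔS, ΔL, ΔJ).
(a)–(d): allowed.
(b)–(c): forbidden (ΔS, ΔL, ΔJ).
(b)–(d): allowed.
(c)–(d): forbidden (parity, ΔS, ΔL, ΔJ).
Allowed pairs: 2 of 6.

2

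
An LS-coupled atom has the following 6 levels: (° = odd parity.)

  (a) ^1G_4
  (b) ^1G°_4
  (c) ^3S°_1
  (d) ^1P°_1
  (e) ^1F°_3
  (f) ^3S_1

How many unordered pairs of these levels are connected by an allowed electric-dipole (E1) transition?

2

(a)–(b): allowed.
(a)–(c): forbidden (ΔS, ΔL, ΔJ).
(a)–(d): forbidden (ΔL, ΔJ).
(a)–(e): allowed.
(a)–(f): forbidden (parity, ΔS, ΔL, ΔJ).
(b)–(c): forbidden (parity, ΔS, ΔL, ΔJ).
(b)–(d): forbidden (parity, ΔL, ΔJ).
(b)–(e): forbidden (parity).
(b)–(f): forbidden (ΔS, ΔL, ΔJ).
(c)–(d): forbidden (parity, ΔS).
(c)–(e): forbidden (parity, ΔS, ΔL, ΔJ).
(c)–(f): forbidden (ΔL).
(d)–(e): forbidden (parity, ΔL, ΔJ).
(d)–(f): forbidden (ΔS).
(e)–(f): forbidden (ΔS, ΔL, ΔJ).
Allowed pairs: 2 of 15.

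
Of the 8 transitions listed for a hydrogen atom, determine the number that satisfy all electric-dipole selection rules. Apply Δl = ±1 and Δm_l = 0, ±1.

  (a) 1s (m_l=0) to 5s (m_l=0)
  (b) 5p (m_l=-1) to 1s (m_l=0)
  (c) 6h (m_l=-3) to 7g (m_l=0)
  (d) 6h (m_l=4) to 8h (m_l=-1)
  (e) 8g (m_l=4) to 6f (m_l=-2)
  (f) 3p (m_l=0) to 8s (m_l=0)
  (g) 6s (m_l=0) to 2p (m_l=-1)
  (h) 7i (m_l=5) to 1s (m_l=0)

3

(a) forbidden — Δl = +0 (E1 requires Δl = ±1)
(b) allowed
(c) forbidden — Δm_l = +3 (E1 requires Δm_l = 0, ±1)
(d) forbidden — Δl = +0 (E1 requires Δl = ±1); Δm_l = -5 (E1 requires Δm_l = 0, ±1)
(e) forbidden — Δm_l = -6 (E1 requires Δm_l = 0, ±1)
(f) allowed
(g) allowed
(h) forbidden — Δl = -6 (E1 requires Δl = ±1); Δm_l = -5 (E1 requires Δm_l = 0, ±1)
Total allowed: 3 of 8.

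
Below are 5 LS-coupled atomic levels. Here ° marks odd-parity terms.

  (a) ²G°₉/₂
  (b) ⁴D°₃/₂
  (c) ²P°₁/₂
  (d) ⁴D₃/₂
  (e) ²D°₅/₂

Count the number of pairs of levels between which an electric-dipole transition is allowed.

1

(a)–(b): forbidden (parity, ΔS, ΔL, ΔJ).
(a)–(c): forbidden (parity, ΔL, ΔJ).
(a)–(d): forbidden (ΔS, ΔL, ΔJ).
(a)–(e): forbidden (parity, ΔL, ΔJ).
(b)–(c): forbidden (parity, ΔS).
(b)–(d): allowed.
(b)–(e): forbidden (parity, ΔS).
(c)–(d): forbidden (ΔS).
(c)–(e): forbidden (parity, ΔJ).
(d)–(e): forbidden (ΔS).
Allowed pairs: 1 of 10.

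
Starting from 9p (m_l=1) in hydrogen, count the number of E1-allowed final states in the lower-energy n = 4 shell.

4

E1 requires Δl = ±1, so l_f ∈ {0, 2}; with 0 ≤ l_f ≤ n_f−1 = 3, the allowed l_f values are {0, 2}.
For l_f = 0: m_f ∈ {m_i−1, m_i, m_i+1} ∩ [−0, 0] = {0} → 1 state.
For l_f = 2: m_f ∈ {m_i−1, m_i, m_i+1} ∩ [−2, 2] = {0, 1, 2} → 3 states.
Total: 4.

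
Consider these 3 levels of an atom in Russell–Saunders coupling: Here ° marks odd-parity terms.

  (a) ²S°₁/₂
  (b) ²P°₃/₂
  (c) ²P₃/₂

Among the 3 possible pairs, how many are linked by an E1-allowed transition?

2

(a)–(b): forbidden (parity).
(a)–(c): allowed.
(b)–(c): allowed.
Allowed pairs: 2 of 3.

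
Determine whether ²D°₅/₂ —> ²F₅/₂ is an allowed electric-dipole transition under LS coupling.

Initial level: S=1/2, L=2, J=5/2, parity odd. Final level: S=1/2, L=3, J=5/2, parity even.
Parity must change: odd → even — ✓.
ΔS = 0: S: 1/2 → 1/2 — ✓.
ΔL = 0, ±1 (not L=0↔0): L: 2 → 3, ΔL = +1 — ✓.
ΔJ = 0, ±1 (not J=0↔0): J: 5/2 → 5/2, ΔJ = +0 — ✓.
All four E1 rules are satisfied.

allowed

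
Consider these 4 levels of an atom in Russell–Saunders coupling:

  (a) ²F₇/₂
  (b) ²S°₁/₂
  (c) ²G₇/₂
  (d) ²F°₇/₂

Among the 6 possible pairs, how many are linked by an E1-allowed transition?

2

(a)–(b): forbidden (ΔL, ΔJ).
(a)–(c): forbidden (parity).
(a)–(d): allowed.
(b)–(c): forbidden (ΔL, ΔJ).
(b)–(d): forbidden (parity, ΔL, ΔJ).
(c)–(d): allowed.
Allowed pairs: 2 of 6.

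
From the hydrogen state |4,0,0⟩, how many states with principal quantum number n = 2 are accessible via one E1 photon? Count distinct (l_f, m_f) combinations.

3

E1 requires Δl = ±1, so l_f ∈ {-1, 1}; with 0 ≤ l_f ≤ n_f−1 = 1, the allowed l_f values are {1}.
For l_f = 1: m_f ∈ {m_i−1, m_i, m_i+1} ∩ [−1, 1] = {-1, 0, 1} → 3 states.
Total: 3.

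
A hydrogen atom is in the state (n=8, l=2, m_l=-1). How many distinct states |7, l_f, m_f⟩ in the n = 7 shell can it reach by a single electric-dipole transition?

5

E1 requires Δl = ±1, so l_f ∈ {1, 3}; with 0 ≤ l_f ≤ n_f−1 = 6, the allowed l_f values are {1, 3}.
For l_f = 1: m_f ∈ {m_i−1, m_i, m_i+1} ∩ [−1, 1] = {-1, 0} → 2 states.
For l_f = 3: m_f ∈ {m_i−1, m_i, m_i+1} ∩ [−3, 3] = {-2, -1, 0} → 3 states.
Total: 5.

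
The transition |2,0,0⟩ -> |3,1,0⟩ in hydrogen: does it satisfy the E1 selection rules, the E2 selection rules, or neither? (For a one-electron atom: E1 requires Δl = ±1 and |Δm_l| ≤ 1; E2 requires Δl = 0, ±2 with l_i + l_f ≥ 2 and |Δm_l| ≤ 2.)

E1

Δl = 1 − 0 = +1; l_i + l_f = 1.
Δm_l = +0.
E1 (Δl = ±1, |Δm_l| ≤ 1): satisfied.
E2 (Δl = 0,±2, l_i+l_f ≥ 2, |Δm_l| ≤ 2): not satisfied.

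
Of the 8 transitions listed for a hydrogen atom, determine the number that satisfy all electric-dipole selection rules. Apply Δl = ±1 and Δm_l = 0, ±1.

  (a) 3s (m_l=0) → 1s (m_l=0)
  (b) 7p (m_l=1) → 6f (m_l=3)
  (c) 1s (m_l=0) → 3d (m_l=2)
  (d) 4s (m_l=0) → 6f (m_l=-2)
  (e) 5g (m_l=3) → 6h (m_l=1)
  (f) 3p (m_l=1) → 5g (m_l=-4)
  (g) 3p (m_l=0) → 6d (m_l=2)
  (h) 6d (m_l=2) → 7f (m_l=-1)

(a) forbidden — Δl = +0 (E1 requires Δl = ±1)
(b) forbidden — Δl = +2 (E1 requires Δl = ±1); Δm_l = +2 (E1 requires Δm_l = 0, ±1)
(c) forbidden — Δl = +2 (E1 requires Δl = ±1); Δm_l = +2 (E1 requires Δm_l = 0, ±1)
(d) forbidden — Δl = +3 (E1 requires Δl = ±1); Δm_l = -2 (E1 requires Δm_l = 0, ±1)
(e) forbidden — Δm_l = -2 (E1 requires Δm_l = 0, ±1)
(f) forbidden — Δl = +3 (E1 requires Δl = ±1); Δm_l = -5 (E1 requires Δm_l = 0, ±1)
(g) forbidden — Δm_l = +2 (E1 requires Δm_l = 0, ±1)
(h) forbidden — Δm_l = -3 (E1 requires Δm_l = 0, ±1)
Total allowed: 0 of 8.

0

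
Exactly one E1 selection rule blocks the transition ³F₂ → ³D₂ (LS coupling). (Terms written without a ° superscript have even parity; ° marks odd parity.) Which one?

Reading off the term symbols: S 1→1, L 3→2, J 2→2, parity even→even.
Parity must change: even → even — ✗.
ΔL = 0, ±1 (not L=0↔0): L: 3 → 2, ΔL = -1 — ✓.
ΔJ = 0, ±1 (not J=0↔0): J: 2 → 2, ΔJ = +0 — ✓.
ΔS = 0: S: 1 → 1 — ✓.

parity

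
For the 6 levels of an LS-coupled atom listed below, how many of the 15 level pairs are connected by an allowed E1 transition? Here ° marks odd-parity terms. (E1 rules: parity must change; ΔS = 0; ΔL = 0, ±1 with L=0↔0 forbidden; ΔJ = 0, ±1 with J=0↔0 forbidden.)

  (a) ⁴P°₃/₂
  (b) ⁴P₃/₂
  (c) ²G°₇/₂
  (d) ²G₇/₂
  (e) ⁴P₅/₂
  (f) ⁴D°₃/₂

5

(a)–(b): allowed.
(a)–(c): forbidden (parity, ΔS, ΔL, ΔJ).
(a)–(d): forbidden (ΔS, ΔL, ΔJ).
(a)–(e): allowed.
(a)–(f): forbidden (parity).
(b)–(c): forbidden (ΔS, ΔL, ΔJ).
(b)–(d): forbidden (parity, ΔS, ΔL, ΔJ).
(b)–(e): forbidden (parity).
(b)–(f): allowed.
(c)–(d): allowed.
(c)–(e): forbidden (ΔS, ΔL).
(c)–(f): forbidden (parity, ΔS, ΔL, ΔJ).
(d)–(e): forbidden (parity, ΔS, ΔL).
(d)–(f): forbidden (ΔS, ΔL, ΔJ).
(e)–(f): allowed.
Allowed pairs: 5 of 15.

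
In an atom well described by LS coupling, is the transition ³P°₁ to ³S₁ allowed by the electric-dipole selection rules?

allowed

Reading off the term symbols: S 1→1, L 1→0, J 1→1, parity odd→even.
Parity must change: odd → even — ok.
ΔL = 0, ±1 (not L=0↔0): L: 1 → 0, ΔL = -1 — ok.
ΔJ = 0, ±1 (not J=0↔0): J: 1 → 1, ΔJ = +0 — ok.
ΔS = 0: S: 1 → 1 — ok.
All four E1 rules are satisfied.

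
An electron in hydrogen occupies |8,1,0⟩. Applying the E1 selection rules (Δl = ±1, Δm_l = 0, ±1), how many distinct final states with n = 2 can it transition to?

E1 requires Δl = ±1, so l_f ∈ {0, 2}; with 0 ≤ l_f ≤ n_f−1 = 1, the allowed l_f values are {0}.
For l_f = 0: m_f ∈ {m_i−1, m_i, m_i+1} ∩ [−0, 0] = {0} → 1 state.
Total: 1.

1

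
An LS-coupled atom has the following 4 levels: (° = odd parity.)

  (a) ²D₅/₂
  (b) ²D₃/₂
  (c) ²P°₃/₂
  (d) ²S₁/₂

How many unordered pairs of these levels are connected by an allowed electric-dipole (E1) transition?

3

(a)–(b): forbidden (parity).
(a)–(c): allowed.
(a)–(d): forbidden (parity, ΔL, ΔJ).
(b)–(c): allowed.
(b)–(d): forbidden (parity, ΔL).
(c)–(d): allowed.
Allowed pairs: 3 of 6.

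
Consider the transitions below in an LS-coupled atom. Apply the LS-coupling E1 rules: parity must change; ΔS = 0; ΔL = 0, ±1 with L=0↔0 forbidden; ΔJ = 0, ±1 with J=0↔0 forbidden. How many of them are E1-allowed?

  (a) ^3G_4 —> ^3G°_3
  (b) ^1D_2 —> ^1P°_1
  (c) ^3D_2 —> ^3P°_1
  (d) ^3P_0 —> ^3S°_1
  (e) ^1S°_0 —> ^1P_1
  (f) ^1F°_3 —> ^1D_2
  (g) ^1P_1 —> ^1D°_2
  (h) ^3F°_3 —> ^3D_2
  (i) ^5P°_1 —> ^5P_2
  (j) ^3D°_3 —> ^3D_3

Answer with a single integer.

10

(a) allowed
(b) allowed
(c) allowed
(d) allowed
(e) allowed
(f) allowed
(g) allowed
(h) allowed
(i) allowed
(j) allowed
Total allowed: 10 of 10.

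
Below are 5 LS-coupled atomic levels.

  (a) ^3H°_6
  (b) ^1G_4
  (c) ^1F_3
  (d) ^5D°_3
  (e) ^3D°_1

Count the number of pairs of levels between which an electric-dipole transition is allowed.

0

(a)–(b): forbidden (ΔS, ΔJ).
(a)–(c): forbidden (ΔS, ΔL, ΔJ).
(a)–(d): forbidden (parity, ΔS, ΔL, ΔJ).
(a)–(e): forbidden (parity, ΔL, ΔJ).
(b)–(c): forbidden (parity).
(b)–(d): forbidden (ΔS, ΔL).
(b)–(e): forbidden (ΔS, ΔL, ΔJ).
(c)–(d): forbidden (ΔS).
(c)–(e): forbidden (ΔS, ΔJ).
(d)–(e): forbidden (parity, ΔS, ΔJ).
Allowed pairs: 0 of 10.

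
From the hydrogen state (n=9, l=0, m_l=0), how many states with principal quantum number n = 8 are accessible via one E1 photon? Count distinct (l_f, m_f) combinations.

E1 requires Δl = ±1, so l_f ∈ {-1, 1}; with 0 ≤ l_f ≤ n_f−1 = 7, the allowed l_f values are {1}.
For l_f = 1: m_f ∈ {m_i−1, m_i, m_i+1} ∩ [−1, 1] = {-1, 0, 1} → 3 states.
Total: 3.

3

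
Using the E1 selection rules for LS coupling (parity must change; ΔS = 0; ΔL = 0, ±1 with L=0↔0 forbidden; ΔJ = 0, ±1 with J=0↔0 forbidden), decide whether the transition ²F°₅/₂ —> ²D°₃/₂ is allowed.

Initial level: S=1/2, L=3, J=5/2, parity odd. Final level: S=1/2, L=2, J=3/2, parity odd.
Parity must change: odd → odd — fails.
ΔS = 0: S: 1/2 → 1/2 — passes.
ΔL = 0, ±1 (not L=0↔0): L: 3 → 2, ΔL = -1 — passes.
ΔJ = 0, ±1 (not J=0↔0): J: 5/2 → 3/2, ΔJ = -1 — passes.
Rule(s) violated: parity.

forbidden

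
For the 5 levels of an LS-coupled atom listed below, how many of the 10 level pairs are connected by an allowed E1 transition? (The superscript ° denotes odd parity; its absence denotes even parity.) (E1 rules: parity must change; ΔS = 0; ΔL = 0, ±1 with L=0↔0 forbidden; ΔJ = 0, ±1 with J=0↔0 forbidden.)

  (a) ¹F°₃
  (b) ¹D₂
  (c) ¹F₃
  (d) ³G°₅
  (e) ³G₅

3

(a)–(b): allowed.
(a)–(c): allowed.
(a)–(d): forbidden (parity, ΔS, ΔJ).
(a)–(e): forbidden (ΔS, ΔJ).
(b)–(c): forbidden (parity).
(b)–(d): forbidden (ΔS, ΔL, ΔJ).
(b)–(e): forbidden (parity, ΔS, ΔL, ΔJ).
(c)–(d): forbidden (ΔS, ΔJ).
(c)–(e): forbidden (parity, ΔS, ΔJ).
(d)–(e): allowed.
Allowed pairs: 3 of 10.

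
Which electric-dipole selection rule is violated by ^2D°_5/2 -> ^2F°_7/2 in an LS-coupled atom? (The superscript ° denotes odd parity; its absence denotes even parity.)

ΔS = 0: S: 1/2 → 1/2 — passes.
ΔL = 0, ±1 (not L=0↔0): L: 2 → 3, ΔL = +1 — passes.
ΔJ = 0, ±1 (not J=0↔0): J: 5/2 → 7/2, ΔJ = +1 — passes.
Parity must change: odd → odd — fails.

parity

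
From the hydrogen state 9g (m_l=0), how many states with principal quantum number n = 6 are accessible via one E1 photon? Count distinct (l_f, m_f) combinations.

E1 requires Δl = ±1, so l_f ∈ {3, 5}; with 0 ≤ l_f ≤ n_f−1 = 5, the allowed l_f values are {3, 5}.
For l_f = 3: m_f ∈ {m_i−1, m_i, m_i+1} ∩ [−3, 3] = {-1, 0, 1} → 3 states.
For l_f = 5: m_f ∈ {m_i−1, m_i, m_i+1} ∩ [−5, 5] = {-1, 0, 1} → 3 states.
Total: 6.

6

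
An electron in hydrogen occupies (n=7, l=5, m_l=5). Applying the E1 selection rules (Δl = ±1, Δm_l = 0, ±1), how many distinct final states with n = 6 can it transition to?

1

E1 requires Δl = ±1, so l_f ∈ {4, 6}; with 0 ≤ l_f ≤ n_f−1 = 5, the allowed l_f values are {4}.
For l_f = 4: m_f ∈ {m_i−1, m_i, m_i+1} ∩ [−4, 4] = {4} → 1 state.
Total: 1.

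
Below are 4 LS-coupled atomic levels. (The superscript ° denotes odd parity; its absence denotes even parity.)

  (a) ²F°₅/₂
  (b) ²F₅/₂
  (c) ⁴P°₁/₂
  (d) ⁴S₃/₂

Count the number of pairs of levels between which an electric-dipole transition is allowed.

(a)–(b): allowed.
(a)–(c): forbidden (parity, ΔS, ΔL, ΔJ).
(a)–(d): forbidden (ΔS, ΔL).
(b)–(c): forbidden (ΔS, ΔL, ΔJ).
(b)–(d): forbidden (parity, ΔS, ΔL).
(c)–(d): allowed.
Allowed pairs: 2 of 6.

2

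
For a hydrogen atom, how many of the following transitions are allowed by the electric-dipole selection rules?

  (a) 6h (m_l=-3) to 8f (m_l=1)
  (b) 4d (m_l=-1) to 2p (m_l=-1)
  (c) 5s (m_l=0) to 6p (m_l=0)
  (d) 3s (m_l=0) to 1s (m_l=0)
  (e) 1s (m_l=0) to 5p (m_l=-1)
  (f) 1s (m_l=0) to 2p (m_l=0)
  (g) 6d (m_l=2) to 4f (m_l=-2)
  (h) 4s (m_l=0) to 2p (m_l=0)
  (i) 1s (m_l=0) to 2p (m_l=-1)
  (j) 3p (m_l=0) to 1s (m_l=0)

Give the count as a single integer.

(a) forbidden — Δl = -2 (E1 requires Δl = ±1); Δm_l = +4 (E1 requires Δm_l = 0, ±1)
(b) allowed
(c) allowed
(d) forbidden — Δl = +0 (E1 requires Δl = ±1)
(e) allowed
(f) allowed
(g) forbidden — Δm_l = -4 (E1 requires Δm_l = 0, ±1)
(h) allowed
(i) allowed
(j) allowed
Total allowed: 7 of 10.

7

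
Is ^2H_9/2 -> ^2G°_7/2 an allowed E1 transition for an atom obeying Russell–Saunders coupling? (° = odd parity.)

allowed

Initial level: S=1/2, L=5, J=9/2, parity even. Final level: S=1/2, L=4, J=7/2, parity odd.
Parity must change: even → odd — ok.
ΔS = 0: S: 1/2 → 1/2 — ok.
ΔL = 0, ±1 (not L=0↔0): L: 5 → 4, ΔL = -1 — ok.
ΔJ = 0, ±1 (not J=0↔0): J: 9/2 → 7/2, ΔJ = -1 — ok.
All four E1 rules are satisfied.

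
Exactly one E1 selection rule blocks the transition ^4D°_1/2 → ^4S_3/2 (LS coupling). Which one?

Reading off the term symbols: S 3/2→3/2, L 2→0, J 1/2→3/2, parity odd→even.
ΔS = 0: S: 3/2 → 3/2 — ✓.
ΔJ = 0, ±1 (not J=0↔0): J: 1/2 → 3/2, ΔJ = +1 — ✓.
ΔL = 0, ±1 (not L=0↔0): L: 2 → 0, ΔL = -2 — ✗.
Parity must change: odd → even — ✓.

the ΔL = 0, ±1 rule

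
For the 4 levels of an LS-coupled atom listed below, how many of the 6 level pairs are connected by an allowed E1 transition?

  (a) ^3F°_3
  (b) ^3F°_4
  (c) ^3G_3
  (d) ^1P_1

(a)–(b): forbidden (parity).
(a)–(c): allowed.
(a)–(d): forbidden (ΔS, ΔL, ΔJ).
(b)–(c): allowed.
(b)–(d): forbidden (ΔS, ΔL, ΔJ).
(c)–(d): forbidden (parity, ΔS, ΔL, ΔJ).
Allowed pairs: 2 of 6.

2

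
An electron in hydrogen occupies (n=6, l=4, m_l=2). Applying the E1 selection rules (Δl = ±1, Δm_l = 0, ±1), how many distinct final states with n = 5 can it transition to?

3

E1 requires Δl = ±1, so l_f ∈ {3, 5}; with 0 ≤ l_f ≤ n_f−1 = 4, the allowed l_f values are {3}.
For l_f = 3: m_f ∈ {m_i−1, m_i, m_i+1} ∩ [−3, 3] = {1, 2, 3} → 3 states.
Total: 3.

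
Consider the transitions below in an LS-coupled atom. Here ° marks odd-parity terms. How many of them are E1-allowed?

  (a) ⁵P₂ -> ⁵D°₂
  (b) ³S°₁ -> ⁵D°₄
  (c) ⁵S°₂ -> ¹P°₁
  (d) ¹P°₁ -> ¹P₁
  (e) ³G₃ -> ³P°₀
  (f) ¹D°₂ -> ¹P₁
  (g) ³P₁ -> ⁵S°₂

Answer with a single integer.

(a) allowed
(b) forbidden (parity, ΔS, ΔL, ΔJ fail)
(c) forbidden (parity, ΔS fail)
(d) allowed
(e) forbidden (ΔL, ΔJ fail)
(f) allowed
(g) forbidden (ΔS fails)
Total allowed: 3 of 7.

3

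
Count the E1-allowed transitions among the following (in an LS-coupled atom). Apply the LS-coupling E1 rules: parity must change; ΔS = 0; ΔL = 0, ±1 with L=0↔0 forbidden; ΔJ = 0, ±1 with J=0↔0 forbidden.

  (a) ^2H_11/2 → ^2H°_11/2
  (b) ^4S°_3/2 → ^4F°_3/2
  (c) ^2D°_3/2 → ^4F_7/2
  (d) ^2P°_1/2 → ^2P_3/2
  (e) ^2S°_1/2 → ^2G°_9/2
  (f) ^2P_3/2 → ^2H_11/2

2

(a) allowed
(b) forbidden (parity, ΔL fail)
(c) forbidden (ΔS, ΔJ fail)
(d) allowed
(e) forbidden (parity, ΔL, ΔJ fail)
(f) forbidden (parity, ΔL, ΔJ fail)
Total allowed: 2 of 6.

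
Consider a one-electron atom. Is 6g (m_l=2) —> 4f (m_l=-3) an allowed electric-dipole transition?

forbidden

l: 4 → 3 (Δl = -1). Δl = ±1 satisfied.
m_l: 2 → -3 (Δm_l = -5). |Δm_l| ≤ 1 violated.
The transition is electric-dipole forbidden.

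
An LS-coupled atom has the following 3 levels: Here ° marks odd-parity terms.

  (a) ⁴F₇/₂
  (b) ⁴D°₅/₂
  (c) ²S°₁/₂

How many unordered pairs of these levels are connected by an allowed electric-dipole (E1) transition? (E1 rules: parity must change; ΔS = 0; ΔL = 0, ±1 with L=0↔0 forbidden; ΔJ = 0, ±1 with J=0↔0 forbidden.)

1

(a)–(b): allowed.
(a)–(c): forbidden (ΔS, ΔL, ΔJ).
(b)–(c): forbidden (parity, ΔS, ΔL, ΔJ).
Allowed pairs: 1 of 3.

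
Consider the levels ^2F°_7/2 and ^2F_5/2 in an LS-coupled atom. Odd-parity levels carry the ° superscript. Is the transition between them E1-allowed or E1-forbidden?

allowed

Reading off the term symbols: S 1/2→1/2, L 3→3, J 7/2→5/2, parity odd→even.
ΔL = 0, ±1 (not L=0↔0): L: 3 → 3, ΔL = +0 — ok.
ΔS = 0: S: 1/2 → 1/2 — ok.
ΔJ = 0, ±1 (not J=0↔0): J: 7/2 → 5/2, ΔJ = -1 — ok.
Parity must change: odd → even — ok.
All four E1 rules are satisfied.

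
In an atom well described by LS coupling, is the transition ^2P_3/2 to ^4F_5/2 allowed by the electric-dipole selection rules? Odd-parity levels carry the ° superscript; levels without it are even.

Parity must change: even → even — fails.
ΔS = 0: S: 1/2 → 3/2 — fails.
ΔL = 0, ±1 (not L=0↔0): L: 1 → 3, ΔL = +2 — fails.
ΔJ = 0, ±1 (not J=0↔0): J: 3/2 → 5/2, ΔJ = +1 — ok.
Rule(s) violated: parity, ΔS, ΔL.

forbidden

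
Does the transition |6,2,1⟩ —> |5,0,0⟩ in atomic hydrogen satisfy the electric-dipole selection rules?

forbidden

Initial l = 2, final l = 0, so Δl = -2. E1 requires Δl = ±1: ✗.
m_l: 1 → 0 (Δm_l = -1). |Δm_l| ≤ 1 ✓.
The transition is electric-dipole forbidden.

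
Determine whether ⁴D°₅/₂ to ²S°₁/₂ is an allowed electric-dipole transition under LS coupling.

Initial level: S=3/2, L=2, J=5/2, parity odd. Final level: S=1/2, L=0, J=1/2, parity odd.
ΔJ = 0, ±1 (not J=0↔0): J: 5/2 → 1/2, ΔJ = -2 — fails.
ΔS = 0: S: 3/2 → 1/2 — fails.
Parity must change: odd → odd — fails.
ΔL = 0, ±1 (not L=0↔0): L: 2 → 0, ΔL = -2 — fails.
Rule(s) violated: parity, ΔS, ΔL, ΔJ.

forbidden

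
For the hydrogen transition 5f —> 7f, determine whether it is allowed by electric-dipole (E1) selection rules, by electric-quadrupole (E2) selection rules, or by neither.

Δl = 3 − 3 = +0; l_i + l_f = 6.
E1 (Δl = ±1): not satisfied.
E2 (Δl = 0,±2, l_i+l_f ≥ 2): satisfied.

E2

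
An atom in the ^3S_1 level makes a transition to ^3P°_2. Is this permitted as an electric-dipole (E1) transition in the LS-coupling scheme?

Parity must change: even → odd — ok.
ΔS = 0: S: 1 → 1 — ok.
ΔL = 0, ±1 (not L=0↔0): L: 0 → 1, ΔL = +1 — ok.
ΔJ = 0, ±1 (not J=0↔0): J: 1 → 2, ΔJ = +1 — ok.
All four E1 rules are satisfied.

allowed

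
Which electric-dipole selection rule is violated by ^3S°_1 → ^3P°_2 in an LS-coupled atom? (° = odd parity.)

ΔS = 0: S: 1 → 1 — ✓.
ΔJ = 0, ±1 (not J=0↔0): J: 1 → 2, ΔJ = +1 — ✓.
Parity must change: odd → odd — ✗.
ΔL = 0, ±1 (not L=0↔0): L: 0 → 1, ΔL = +1 — ✓.

parity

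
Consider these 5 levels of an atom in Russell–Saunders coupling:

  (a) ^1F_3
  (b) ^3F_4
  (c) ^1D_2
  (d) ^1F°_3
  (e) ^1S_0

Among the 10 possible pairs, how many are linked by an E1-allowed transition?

(a)–(b): forbidden (parity, ΔS).
(a)–(c): forbidden (parity).
(a)–(d): allowed.
(a)–(e): forbidden (parity, ΔL, ΔJ).
(b)–(c): forbidden (parity, ΔS, ΔJ).
(b)–(d): forbidden (ΔS).
(b)–(e): forbidden (parity, ΔS, ΔL, ΔJ).
(c)–(d): allowed.
(c)–(e): forbidden (parity, ΔL, ΔJ).
(d)–(e): forbidden (ΔL, ΔJ).
Allowed pairs: 2 of 10.

2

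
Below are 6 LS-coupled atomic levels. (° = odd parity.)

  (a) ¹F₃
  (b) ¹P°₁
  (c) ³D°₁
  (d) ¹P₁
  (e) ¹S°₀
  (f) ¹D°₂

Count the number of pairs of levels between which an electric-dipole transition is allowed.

4

(a)–(b): forbidden (ΔL, ΔJ).
(a)–(c): forbidden (ΔS, ΔJ).
(a)–(d): forbidden (parity, ΔL, ΔJ).
(a)–(e): forbidden (ΔL, ΔJ).
(a)–(f): allowed.
(b)–(c): forbidden (parity, ΔS).
(b)–(d): allowed.
(b)–(e): forbidden (parity).
(b)–(f): forbidden (parity).
(c)–(d): forbidden (ΔS).
(c)–(e): forbidden (parity, ΔS, ΔL).
(c)–(f): forbidden (parity, ΔS).
(d)–(e): allowed.
(d)–(f): allowed.
(e)–(f): forbidden (parity, ΔL, ΔJ).
Allowed pairs: 4 of 15.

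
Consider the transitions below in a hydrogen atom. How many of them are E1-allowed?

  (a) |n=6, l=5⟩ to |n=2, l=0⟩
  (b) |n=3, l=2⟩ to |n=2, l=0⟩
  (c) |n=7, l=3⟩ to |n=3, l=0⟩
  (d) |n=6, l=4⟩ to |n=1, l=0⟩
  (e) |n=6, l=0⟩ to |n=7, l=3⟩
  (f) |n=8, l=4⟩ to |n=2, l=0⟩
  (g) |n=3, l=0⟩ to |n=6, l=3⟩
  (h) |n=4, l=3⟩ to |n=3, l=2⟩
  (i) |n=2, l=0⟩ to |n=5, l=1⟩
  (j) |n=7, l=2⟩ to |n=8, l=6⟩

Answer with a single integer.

(a) forbidden — Δl = -5 (E1 requires Δl = ±1)
(b) forbidden — Δl = -2 (E1 requires Δl = ±1)
(c) forbidden — Δl = -3 (E1 requires Δl = ±1)
(d) forbidden — Δl = -4 (E1 requires Δl = ±1)
(e) forbidden — Δl = +3 (E1 requires Δl = ±1)
(f) forbidden — Δl = -4 (E1 requires Δl = ±1)
(g) forbidden — Δl = +3 (E1 requires Δl = ±1)
(h) allowed
(i) allowed
(j) forbidden — Δl = +4 (E1 requires Δl = ±1)
Total allowed: 2 of 10.

2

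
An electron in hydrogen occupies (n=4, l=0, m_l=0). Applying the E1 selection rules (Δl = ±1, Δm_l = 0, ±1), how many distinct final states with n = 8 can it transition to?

E1 requires Δl = ±1, so l_f ∈ {-1, 1}; with 0 ≤ l_f ≤ n_f−1 = 7, the allowed l_f values are {1}.
For l_f = 1: m_f ∈ {m_i−1, m_i, m_i+1} ∩ [−1, 1] = {-1, 0, 1} → 3 states.
Total: 3.

3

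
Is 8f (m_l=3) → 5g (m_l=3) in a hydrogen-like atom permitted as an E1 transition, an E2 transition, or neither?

E1

Δl = 4 − 3 = +1; l_i + l_f = 7.
Δm_l = +0.
E1 (Δl = ±1, |Δm_l| ≤ 1): satisfied.
E2 (Δl = 0,±2, l_i+l_f ≥ 2, |Δm_l| ≤ 2): not satisfied.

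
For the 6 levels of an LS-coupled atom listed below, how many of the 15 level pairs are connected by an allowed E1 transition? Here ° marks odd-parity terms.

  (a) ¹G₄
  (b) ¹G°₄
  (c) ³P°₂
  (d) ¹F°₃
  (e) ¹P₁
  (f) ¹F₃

4

(a)–(b): allowed.
(a)–(c): forbidden (ΔS, ΔL, ΔJ).
(a)–(d): allowed.
(a)–(e): forbidden (parity, ΔL, ΔJ).
(a)–(f): forbidden (parity).
(b)–(c): forbidden (parity, ΔS, ΔL, ΔJ).
(b)–(d): forbidden (parity).
(b)–(e): forbidden (ΔL, ΔJ).
(b)–(f): allowed.
(c)–(d): forbidden (parity, ΔS, ΔL).
(c)–(e): forbidden (ΔS).
(c)–(f): forbidden (ΔS, ΔL).
(d)–(e): forbidden (ΔL, ΔJ).
(d)–(f): allowed.
(e)–(f): forbidden (parity, ΔL, ΔJ).
Allowed pairs: 4 of 15.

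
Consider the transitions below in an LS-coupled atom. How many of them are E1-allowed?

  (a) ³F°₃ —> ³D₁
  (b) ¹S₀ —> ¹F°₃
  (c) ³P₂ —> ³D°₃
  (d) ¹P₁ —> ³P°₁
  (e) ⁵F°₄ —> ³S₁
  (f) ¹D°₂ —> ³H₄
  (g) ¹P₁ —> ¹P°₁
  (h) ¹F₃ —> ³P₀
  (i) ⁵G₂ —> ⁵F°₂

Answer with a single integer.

3

(a) forbidden (ΔJ fails)
(b) forbidden (ΔL, ΔJ fail)
(c) allowed
(d) forbidden (ΔS fails)
(e) forbidden (ΔS, ΔL, ΔJ fail)
(f) forbidden (ΔS, ΔL, ΔJ fail)
(g) allowed
(h) forbidden (parity, ΔS, ΔL, ΔJ fail)
(i) allowed
Total allowed: 3 of 9.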